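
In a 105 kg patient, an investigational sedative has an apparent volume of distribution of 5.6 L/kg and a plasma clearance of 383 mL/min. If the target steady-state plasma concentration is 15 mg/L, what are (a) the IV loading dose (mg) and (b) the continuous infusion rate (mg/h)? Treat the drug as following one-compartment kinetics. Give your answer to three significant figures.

(a) 8820 mg; (b) 345 mg/h

Vd = 5.6 L/kg × 105 kg = 588.0 L
LD = Vd · C_target = 588.0 × 15 = 8820 mg
Convert clearance: 383 mL/min × 60 min/h ÷ 1000 mL/L = 22.98 L/h
Maintenance: replace elimination → rate = CL × Css = 22.98 × 15 = 344.7 mg/h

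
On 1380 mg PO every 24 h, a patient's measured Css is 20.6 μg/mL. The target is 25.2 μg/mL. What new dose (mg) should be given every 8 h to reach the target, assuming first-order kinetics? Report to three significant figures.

563 mg

For first-order elimination, Css ∝ F·D/(CL·τ); F and CL are unchanged, so Css ∝ D/τ.
D₂ = D₁ × (Css,target / Css,current) × (τ₂/τ₁) = 1380 × (25.2/20.6) × (8/24) = 562.7 mg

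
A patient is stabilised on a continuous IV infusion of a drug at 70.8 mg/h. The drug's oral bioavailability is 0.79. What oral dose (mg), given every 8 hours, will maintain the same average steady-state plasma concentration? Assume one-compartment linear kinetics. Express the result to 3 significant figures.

To maintain the same Css, the systemic dosing rate must be unchanged: F·D/τ = infusion rate.
D = rate × τ / F = 70.8 × 8 / 0.79 = 717.0 mg

717 mg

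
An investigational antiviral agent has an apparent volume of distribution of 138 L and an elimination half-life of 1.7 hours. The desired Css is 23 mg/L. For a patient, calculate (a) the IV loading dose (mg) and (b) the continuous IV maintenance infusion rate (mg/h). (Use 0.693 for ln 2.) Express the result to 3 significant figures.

(a) 3170 mg; (b) 1290 mg/h

LD = Vd × C = 138.0 × 23 = 3174 mg
CL = 0.693 × Vd / t½ = 0.693 × 138.0 / 1.7 = 56.26 L/h
Infusion rate = CL × Css = 56.26 × 23 = 1294 mg/h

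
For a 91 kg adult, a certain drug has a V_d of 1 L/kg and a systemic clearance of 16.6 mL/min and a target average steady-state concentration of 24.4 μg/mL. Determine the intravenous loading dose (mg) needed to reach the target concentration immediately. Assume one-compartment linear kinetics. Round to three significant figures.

Vd = 1 L/kg × 91 kg = 91.00 L
LD = Vd × C = 91.00 × 24.40 = 2220 mg

2220 mg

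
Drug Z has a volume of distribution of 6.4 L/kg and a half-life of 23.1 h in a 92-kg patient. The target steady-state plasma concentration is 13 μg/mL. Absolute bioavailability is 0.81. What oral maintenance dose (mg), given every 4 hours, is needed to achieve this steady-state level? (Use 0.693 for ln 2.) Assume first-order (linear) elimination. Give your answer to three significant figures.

1130 mg

Total Vd = 6.4 × 92 = 588.8 L
CL = 0.693 × Vd / t½ = 0.693 × 588.8 / 23.1 = 17.66 L/h
D = CL × Css × τ / F = 17.66 × 13 × 4 / 0.81 = 1134 mg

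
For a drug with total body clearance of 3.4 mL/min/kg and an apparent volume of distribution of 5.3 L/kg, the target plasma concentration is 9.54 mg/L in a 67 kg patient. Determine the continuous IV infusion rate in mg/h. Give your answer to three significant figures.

CL = 3.4 mL/min/kg × 67 kg = 227.8 mL/min = 227.8 × 60/1000 = 13.67 L/h
R₀ = 13.67 × 9.54 = 130.4 mg/h

130 mg/h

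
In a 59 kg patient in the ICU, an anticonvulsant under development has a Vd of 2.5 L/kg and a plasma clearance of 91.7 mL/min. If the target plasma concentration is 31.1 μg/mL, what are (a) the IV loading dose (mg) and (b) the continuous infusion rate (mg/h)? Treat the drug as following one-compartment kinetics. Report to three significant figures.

Vd(total) = 59 kg × 2.5 L/kg = 147.5 L
Loading dose = Vd × C = 147.5 × 31.1 = 4587 mg
Convert clearance: 91.7 mL/min × 60 min/h ÷ 1000 mL/L = 5.502 L/h
Maintenance: replace elimination → rate = CL × Css = 5.502 × 31.1 = 171.1 mg/h

(a) 4590 mg; (b) 171 mg/h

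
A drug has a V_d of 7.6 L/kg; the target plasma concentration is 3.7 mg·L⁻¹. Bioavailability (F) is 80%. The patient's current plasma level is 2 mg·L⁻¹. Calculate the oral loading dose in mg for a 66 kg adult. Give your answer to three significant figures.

1070 mg

Vd(total) = 66 kg × 7.6 L/kg = 501.6 L
Concentration deficit ΔC = 3.7 − 2 = 1.700 mg/L
LD = Vd × ΔC / F = 501.6 × 1.700 / 0.8 = 1066 mg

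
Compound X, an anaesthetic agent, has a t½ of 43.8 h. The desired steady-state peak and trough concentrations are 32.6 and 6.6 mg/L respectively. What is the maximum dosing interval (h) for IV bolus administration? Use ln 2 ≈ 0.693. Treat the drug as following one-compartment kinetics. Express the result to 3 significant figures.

101 h

k = 0.693 / t½ = 0.693 / 43.8 = 0.01582 h⁻¹
Between IV bolus doses, concentration decays as C = C₀·e^(−kτ), so C_peak/C_trough = e^(kτ).
τ_max = ln(C_peak/C_trough) / k = ln(32.6/6.6) / 0.01582 = 1.597 / 0.01582 = 100.9 h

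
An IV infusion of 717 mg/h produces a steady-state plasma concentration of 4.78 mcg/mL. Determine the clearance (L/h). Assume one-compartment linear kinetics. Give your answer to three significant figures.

At steady state, infusion rate = CL × Css, so CL = rate / Css.
CL = 717 / 4.78 = 150.0 L/h

150 L/h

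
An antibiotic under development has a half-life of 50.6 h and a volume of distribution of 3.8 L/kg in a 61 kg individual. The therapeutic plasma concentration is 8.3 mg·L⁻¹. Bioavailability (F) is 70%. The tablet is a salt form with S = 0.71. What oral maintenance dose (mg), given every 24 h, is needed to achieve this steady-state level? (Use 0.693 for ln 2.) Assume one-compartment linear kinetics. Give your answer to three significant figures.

1270 mg

Vd(total) = 61 kg × 3.8 L/kg = 231.8 L
k = 0.693/50.6 = 0.01370 h⁻¹, so CL = k·Vd = 0.01370 × 231.8 = 3.176 L/h
D = CL × Css × τ / F / S = 3.176 × 8.3 × 24 / 0.7 / 0.71 = 1273 mg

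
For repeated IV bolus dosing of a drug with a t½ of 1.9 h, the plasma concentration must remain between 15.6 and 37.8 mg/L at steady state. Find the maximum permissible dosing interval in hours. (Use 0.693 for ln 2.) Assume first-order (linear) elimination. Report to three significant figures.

2.43 h

k = 0.693 / t½ = 0.693 / 1.9 = 0.3647 h⁻¹
Between IV bolus doses, concentration decays as C = C₀·e^(−kτ), so C_peak/C_trough = e^(kτ).
τ_max = ln(C_peak/C_trough) / k = ln(37.8/15.6) / 0.3647 = 0.8850 / 0.3647 = 2.427 h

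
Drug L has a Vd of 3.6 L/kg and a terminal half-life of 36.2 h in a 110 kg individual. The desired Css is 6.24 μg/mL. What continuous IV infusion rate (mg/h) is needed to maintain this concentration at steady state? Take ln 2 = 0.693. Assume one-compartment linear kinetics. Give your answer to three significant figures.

47.3 mg/h

Total Vd = 3.6 × 110 = 396.0 L
CL = ln 2 · Vd / t½ = 0.693 × 396.0 / 36.2 = 7.581 L/h
Infusion rate = CL × Css = 7.581 × 6.24 = 47.31 mg/h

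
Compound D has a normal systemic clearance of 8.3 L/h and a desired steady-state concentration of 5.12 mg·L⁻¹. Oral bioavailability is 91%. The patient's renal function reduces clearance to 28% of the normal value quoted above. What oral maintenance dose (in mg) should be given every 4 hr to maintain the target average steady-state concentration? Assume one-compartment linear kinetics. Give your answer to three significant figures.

52.3 mg

Patient clearance = 0.28 × 8.300 = 2.324 L/h
At steady state, dose per interval replaces the amount cleared in that interval: F·D/τ = CL·Css.
D = CL × Css × τ / F = 2.324 × 5.12 × 4 / 0.91 = 52.30 mg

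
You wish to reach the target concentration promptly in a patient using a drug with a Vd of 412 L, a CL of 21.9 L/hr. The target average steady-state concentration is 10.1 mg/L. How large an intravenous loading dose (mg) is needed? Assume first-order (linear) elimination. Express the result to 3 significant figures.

4160 mg

LD is governed by Vd — clearance does not enter the loading-dose calculation.
LD = Vd × C = 412.0 × 10.10 = 4161 mg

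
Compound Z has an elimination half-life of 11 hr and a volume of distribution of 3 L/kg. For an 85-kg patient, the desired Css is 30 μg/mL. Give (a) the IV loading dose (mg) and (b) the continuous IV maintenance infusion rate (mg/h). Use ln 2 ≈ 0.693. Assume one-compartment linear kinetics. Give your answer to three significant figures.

Total Vd = 3 × 85 = 255.0 L
LD = Vd × C = 255.0 × 30 = 7650 mg
CL = 0.693 × Vd / t½ = 0.693 × 255.0 / 11 = 16.07 L/h
Infusion rate = CL × Css = 16.07 × 30 = 482.1 mg/h

(a) 7650 mg; (b) 482 mg/h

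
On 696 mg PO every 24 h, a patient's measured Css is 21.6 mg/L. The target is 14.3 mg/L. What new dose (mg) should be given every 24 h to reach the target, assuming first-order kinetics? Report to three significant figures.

461 mg

With linear kinetics, Css is proportional to dose rate (D/τ) at fixed clearance.
D₂ = D₁ × (Css,target / Css,current) = 696 × 14.3/21.6 = 460.8 mg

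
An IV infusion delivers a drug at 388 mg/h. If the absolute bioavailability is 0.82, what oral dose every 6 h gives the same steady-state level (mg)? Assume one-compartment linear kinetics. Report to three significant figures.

To maintain the same Css, the systemic dosing rate must be unchanged: F·D/τ = infusion rate.
D = rate × τ / F = 388 × 6 / 0.82 = 2839 mg

2840 mg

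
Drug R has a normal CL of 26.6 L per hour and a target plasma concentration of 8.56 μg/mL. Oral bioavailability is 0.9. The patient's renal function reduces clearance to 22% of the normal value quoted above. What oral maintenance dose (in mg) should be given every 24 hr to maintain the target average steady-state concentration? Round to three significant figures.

1340 mg

Patient clearance = 0.22 × 26.60 = 5.852 L/h
D = CL × Css × τ / F = 5.852 × 8.56 × 24 / 0.9 = 1336 mg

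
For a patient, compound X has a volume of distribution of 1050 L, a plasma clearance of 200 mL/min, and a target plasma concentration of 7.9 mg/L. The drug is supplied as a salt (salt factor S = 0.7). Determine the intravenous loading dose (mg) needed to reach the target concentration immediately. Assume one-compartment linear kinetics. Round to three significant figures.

LD is governed by Vd — clearance does not enter the loading-dose calculation.
LD = Vd × C / S = 1050 × 7.900 / 0.7 = 11850 mg

11900 mg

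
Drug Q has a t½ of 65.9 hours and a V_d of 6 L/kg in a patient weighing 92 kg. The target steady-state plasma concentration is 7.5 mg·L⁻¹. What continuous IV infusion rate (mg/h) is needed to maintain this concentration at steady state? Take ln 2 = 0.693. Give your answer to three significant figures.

Vd(total) = 92 kg × 6 L/kg = 552.0 L
CL = ln 2 · Vd / t½ = 0.693 × 552.0 / 65.9 = 5.805 L/h
Infusion rate = CL × Css = 5.805 × 7.5 = 43.54 mg/h

43.5 mg/h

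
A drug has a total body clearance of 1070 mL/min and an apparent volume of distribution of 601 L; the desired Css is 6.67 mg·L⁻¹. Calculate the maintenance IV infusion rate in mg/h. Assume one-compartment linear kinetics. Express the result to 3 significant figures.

428 mg/h

CL = 1070 mL/min × 60/1000 = 64.20 L/h
R₀ = 64.20 × 6.67 = 428.2 mg/h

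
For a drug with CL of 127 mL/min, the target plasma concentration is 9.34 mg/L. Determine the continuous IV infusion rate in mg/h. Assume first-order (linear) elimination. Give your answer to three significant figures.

71.2 mg/h

CL = 127 mL/min × 60/1000 = 7.620 L/h
Infusion rate = CL · Css = 7.620 L/h × 9.34 mg/L = 71.17 mg/h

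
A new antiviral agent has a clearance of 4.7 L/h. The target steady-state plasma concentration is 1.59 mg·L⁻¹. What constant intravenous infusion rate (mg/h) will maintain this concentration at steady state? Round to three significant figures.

7.47 mg/h

Infusion rate = CL · Css = 4.700 L/h × 1.59 mg/L = 7.473 mg/h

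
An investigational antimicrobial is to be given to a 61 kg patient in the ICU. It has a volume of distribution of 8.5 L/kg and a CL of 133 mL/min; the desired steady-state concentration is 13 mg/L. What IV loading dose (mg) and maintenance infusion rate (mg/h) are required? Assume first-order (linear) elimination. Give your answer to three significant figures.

Vd(total) = 61 kg × 8.5 L/kg = 518.5 L
Loading: fill Vd to C_target → 518.5 L × 13 mg/L = 6741 mg
CL = 133 mL/min = 133 × 0.06 = 7.980 L/h
Maintenance: replace elimination → rate = CL × Css = 7.980 × 13 = 103.7 mg/h

(a) 6740 mg; (b) 104 mg/h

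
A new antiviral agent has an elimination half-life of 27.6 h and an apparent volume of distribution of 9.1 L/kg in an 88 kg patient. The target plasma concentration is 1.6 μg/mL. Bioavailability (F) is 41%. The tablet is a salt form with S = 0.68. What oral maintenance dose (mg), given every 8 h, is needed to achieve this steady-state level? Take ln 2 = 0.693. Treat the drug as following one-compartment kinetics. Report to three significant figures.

Vd(total) = 88 kg × 9.1 L/kg = 800.8 L
CL = 0.693 × Vd / t½ = 0.693 × 800.8 / 27.6 = 20.11 L/h
D = CL × Css × τ / F / S = 20.11 × 1.6 × 8 / 0.41 / 0.68 = 923.3 mg

923 mg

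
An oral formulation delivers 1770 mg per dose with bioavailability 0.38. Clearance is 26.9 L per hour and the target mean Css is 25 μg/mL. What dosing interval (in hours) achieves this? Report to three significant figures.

1.00 h

F·D/τ = CL·Css → τ = F·D / (CL·Css).
τ = 0.38 × 1770 / (26.9 × 25) = 1.000 h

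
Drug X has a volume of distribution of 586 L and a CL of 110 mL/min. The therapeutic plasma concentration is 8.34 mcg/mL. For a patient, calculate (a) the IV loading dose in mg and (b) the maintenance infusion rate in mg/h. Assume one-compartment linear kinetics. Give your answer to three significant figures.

(a) 4890 mg; (b) 55.0 mg/h

LD = Vd · C_target = 586.0 × 8.34 = 4887 mg
Convert clearance: 110 mL/min × 60 min/h ÷ 1000 mL/L = 6.600 L/h
Maintenance: replace elimination → rate = CL × Css = 6.600 × 8.34 = 55.04 mg/h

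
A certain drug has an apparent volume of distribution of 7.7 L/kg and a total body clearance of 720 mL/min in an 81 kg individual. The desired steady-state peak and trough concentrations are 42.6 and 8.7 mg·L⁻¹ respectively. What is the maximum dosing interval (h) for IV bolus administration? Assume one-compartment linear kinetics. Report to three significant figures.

22.9 h

Total Vd = 7.7 × 81 = 623.7 L
CL = 720 mL/min × 60/1000 = 43.20 L/h
k = CL / Vd = 43.20 / 623.7 = 0.06926 h⁻¹
Between IV bolus doses, concentration decays as C = C₀·e^(−kτ), so C_peak/C_trough = e^(kτ).
τ_max = ln(C_peak/C_trough) / k = ln(42.6/8.7) / 0.06926 = 1.589 / 0.06926 = 22.94 h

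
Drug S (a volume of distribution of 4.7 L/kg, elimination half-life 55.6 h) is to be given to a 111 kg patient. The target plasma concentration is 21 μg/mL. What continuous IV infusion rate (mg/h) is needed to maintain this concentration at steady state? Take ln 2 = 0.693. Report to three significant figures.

Vd = 4.7 L/kg × 111 kg = 521.7 L
CL = ln 2 · Vd / t½ = 0.693 × 521.7 / 55.6 = 6.502 L/h
Infusion rate = CL × Css = 6.502 × 21 = 136.5 mg/h

137 mg/h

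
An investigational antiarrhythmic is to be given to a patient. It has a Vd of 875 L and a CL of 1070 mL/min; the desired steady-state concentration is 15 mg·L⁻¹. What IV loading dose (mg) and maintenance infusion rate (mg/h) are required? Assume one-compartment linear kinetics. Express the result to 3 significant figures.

LD = Vd · C_target = 875.0 × 15 = 13130 mg
CL = 1070 mL/min = 1070 × 0.06 = 64.20 L/h
Maintenance: replace elimination → rate = CL × Css = 64.20 × 15 = 963.0 mg/h

(a) 13100 mg; (b) 963 mg/h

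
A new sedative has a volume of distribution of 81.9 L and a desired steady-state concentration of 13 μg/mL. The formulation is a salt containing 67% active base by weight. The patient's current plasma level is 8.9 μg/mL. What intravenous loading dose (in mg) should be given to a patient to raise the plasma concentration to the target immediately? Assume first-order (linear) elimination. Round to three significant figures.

501 mg

The loading dose fills Vd to the target concentration.
Concentration deficit ΔC = 13 − 8.9 = 4.100 mg/L
LD = Vd × ΔC / S = 81.90 × 4.100 / 0.67 = 501.2 mg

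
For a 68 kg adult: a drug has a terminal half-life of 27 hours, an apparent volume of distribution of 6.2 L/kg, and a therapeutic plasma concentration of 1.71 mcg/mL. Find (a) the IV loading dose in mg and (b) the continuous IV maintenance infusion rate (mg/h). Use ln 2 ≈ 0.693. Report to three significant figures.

Total Vd = 6.2 × 68 = 421.6 L
LD = Vd × C = 421.6 × 1.71 = 720.9 mg
CL = 0.693 × Vd / t½ = 0.693 × 421.6 / 27 = 10.82 L/h
Infusion rate = CL × Css = 10.82 × 1.71 = 18.50 mg/h

(a) 721 mg; (b) 18.5 mg/h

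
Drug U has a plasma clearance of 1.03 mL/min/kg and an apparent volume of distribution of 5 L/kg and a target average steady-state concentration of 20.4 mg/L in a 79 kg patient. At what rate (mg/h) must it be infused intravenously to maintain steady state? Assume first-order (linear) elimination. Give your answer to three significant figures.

CL = 1.03 mL/min/kg × 79 kg = 81.37 mL/min = 81.37 × 60/1000 = 4.882 L/h
Vd does not affect the maintenance rate; only clearance governs steady-state input.
Rate = CL × Css = 4.882 × 20.4 = 99.59 mg/h

99.6 mg/h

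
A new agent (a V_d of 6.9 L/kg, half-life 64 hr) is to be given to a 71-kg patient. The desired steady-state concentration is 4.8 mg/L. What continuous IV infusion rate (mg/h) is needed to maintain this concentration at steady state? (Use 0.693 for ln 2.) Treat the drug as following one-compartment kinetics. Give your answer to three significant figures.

Total Vd = 6.9 × 71 = 489.9 L
k = 0.693/64 = 0.01083 h⁻¹, so CL = k·Vd = 0.01083 × 489.9 = 5.306 L/h
Infusion rate = CL × Css = 5.306 × 4.8 = 25.47 mg/h

25.5 mg/h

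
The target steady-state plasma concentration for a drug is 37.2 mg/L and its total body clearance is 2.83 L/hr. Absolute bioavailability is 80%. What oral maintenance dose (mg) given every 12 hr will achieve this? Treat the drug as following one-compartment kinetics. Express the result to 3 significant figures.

At steady state, dose per interval replaces the amount cleared in that interval: F·D/τ = CL·Css.
D = CL × Css × τ / F = 2.830 × 37.2 × 12 / 0.8 = 1579 mg

1580 mg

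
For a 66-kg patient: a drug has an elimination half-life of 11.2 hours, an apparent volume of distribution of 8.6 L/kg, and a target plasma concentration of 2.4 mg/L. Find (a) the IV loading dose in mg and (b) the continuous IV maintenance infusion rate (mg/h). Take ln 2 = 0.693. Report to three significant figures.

(a) 1360 mg; (b) 84.3 mg/h

Vd = 8.6 L/kg × 66 kg = 567.6 L
LD = Vd × C = 567.6 × 2.4 = 1362 mg
CL = 0.693 × Vd / t½ = 0.693 × 567.6 / 11.2 = 35.12 L/h
Infusion rate = CL × Css = 35.12 × 2.4 = 84.29 mg/h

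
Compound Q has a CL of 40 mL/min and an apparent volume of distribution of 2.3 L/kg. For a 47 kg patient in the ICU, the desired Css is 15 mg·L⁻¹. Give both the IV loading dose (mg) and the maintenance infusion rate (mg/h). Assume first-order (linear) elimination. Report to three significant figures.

(a) 1620 mg; (b) 36.0 mg/h

Vd = 2.3 L/kg × 47 kg = 108.1 L
LD = Vd · C_target = 108.1 × 15 = 1622 mg
CL = 40 mL/min = 40 × 0.06 = 2.400 L/h
Maintenance infusion rate = CL × Css = 2.400 × 15 = 36.00 mg/h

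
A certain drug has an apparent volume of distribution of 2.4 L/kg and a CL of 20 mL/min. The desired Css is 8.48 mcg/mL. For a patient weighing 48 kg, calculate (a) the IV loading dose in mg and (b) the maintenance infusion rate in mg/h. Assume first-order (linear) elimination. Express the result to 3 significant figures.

(a) 977 mg; (b) 10.2 mg/h

Total Vd = 2.4 × 48 = 115.2 L
LD = Vd · C_target = 115.2 × 8.48 = 976.9 mg
Convert clearance: 20 mL/min × 60 min/h ÷ 1000 mL/L = 1.200 L/h
Maintenance: replace elimination → rate = CL × Css = 1.200 × 8.48 = 10.18 mg/h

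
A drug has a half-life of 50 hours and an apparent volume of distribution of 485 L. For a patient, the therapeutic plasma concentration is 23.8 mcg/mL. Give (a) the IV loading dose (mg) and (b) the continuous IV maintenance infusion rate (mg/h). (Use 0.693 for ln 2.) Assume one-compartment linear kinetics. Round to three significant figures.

(a) 11500 mg; (b) 160 mg/h

LD = Vd × C = 485.0 × 23.8 = 11540 mg
CL = 0.693 × Vd / t½ = 0.693 × 485.0 / 50 = 6.722 L/h
Infusion rate = CL × Css = 6.722 × 23.8 = 160.0 mg/h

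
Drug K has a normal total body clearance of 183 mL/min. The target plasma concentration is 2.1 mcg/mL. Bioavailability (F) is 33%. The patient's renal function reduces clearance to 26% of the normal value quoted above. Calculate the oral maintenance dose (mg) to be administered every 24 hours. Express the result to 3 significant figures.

CL = 183 mL/min × 60/1000 = 10.98 L/h
Patient clearance = 0.26 × 10.98 = 2.855 L/h
D = CL × Css × τ / F = 2.855 × 2.1 × 24 / 0.33 = 436.0 mg

436 mg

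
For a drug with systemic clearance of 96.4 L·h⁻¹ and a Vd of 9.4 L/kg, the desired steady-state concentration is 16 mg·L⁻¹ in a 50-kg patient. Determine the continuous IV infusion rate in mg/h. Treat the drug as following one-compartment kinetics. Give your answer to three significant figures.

1540 mg/h

Rate = CL × Css = 96.40 × 16 = 1542 mg/h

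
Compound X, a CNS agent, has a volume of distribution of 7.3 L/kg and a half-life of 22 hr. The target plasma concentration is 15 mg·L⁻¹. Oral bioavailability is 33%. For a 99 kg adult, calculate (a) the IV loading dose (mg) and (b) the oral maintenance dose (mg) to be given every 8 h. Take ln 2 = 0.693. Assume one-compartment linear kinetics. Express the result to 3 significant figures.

Vd = 7.3 L/kg × 99 kg = 722.7 L
LD = Vd × C = 722.7 × 15 = 10840 mg
CL = 0.693 × Vd / t½ = 0.693 × 722.7 / 22 = 22.77 L/h
D = CL × Css × τ / F = 22.77 × 15 × 8 / 0.33 = 8280 mg

(a) 10800 mg; (b) 8280 mg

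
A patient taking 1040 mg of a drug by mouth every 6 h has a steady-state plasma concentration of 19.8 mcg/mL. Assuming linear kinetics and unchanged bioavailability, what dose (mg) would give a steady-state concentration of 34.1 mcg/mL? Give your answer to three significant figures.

For first-order elimination, Css ∝ F·D/(CL·τ); F and CL are unchanged, so Css ∝ D/τ.
D₂ = D₁ × (Css,target / Css,current) = 1040 × 34.1/19.8 = 1791 mg

1790 mg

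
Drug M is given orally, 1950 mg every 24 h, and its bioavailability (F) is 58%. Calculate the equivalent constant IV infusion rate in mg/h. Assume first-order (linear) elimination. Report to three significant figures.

47.1 mg/h

Equivalent systemic input: infusion rate = F·D/τ.
Rate = 0.58 × 1950 / 24 = 47.13 mg/h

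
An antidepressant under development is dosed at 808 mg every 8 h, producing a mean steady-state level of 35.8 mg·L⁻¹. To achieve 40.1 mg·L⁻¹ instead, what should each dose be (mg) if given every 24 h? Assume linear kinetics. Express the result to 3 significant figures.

2720 mg

With linear kinetics, Css is proportional to dose rate (D/τ) at fixed clearance.
D₂ = D₁ × (Css,target / Css,current) × (τ₂/τ₁) = 808 × (40.1/35.8) × (24/8) = 2715 mg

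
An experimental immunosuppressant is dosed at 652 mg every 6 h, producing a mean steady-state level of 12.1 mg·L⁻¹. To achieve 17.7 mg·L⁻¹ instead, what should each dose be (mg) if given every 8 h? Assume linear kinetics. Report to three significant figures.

1270 mg

For first-order elimination, Css ∝ F·D/(CL·τ); F and CL are unchanged, so Css ∝ D/τ.
D₂ = D₁ × (Css,target / Css,current) × (τ₂/τ₁) = 652 × (17.7/12.1) × (8/6) = 1272 mg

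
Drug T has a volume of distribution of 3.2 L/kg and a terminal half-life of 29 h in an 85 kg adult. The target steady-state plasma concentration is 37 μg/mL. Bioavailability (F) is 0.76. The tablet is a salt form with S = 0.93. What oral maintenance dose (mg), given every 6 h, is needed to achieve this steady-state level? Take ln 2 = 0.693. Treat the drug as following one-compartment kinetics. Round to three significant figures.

2040 mg

Vd(total) = 85 kg × 3.2 L/kg = 272.0 L
CL = 0.693 × Vd / t½ = 0.693 × 272.0 / 29 = 6.500 L/h
D = CL × Css × τ / F / S = 6.500 × 37 × 6 / 0.76 / 0.93 = 2042 mg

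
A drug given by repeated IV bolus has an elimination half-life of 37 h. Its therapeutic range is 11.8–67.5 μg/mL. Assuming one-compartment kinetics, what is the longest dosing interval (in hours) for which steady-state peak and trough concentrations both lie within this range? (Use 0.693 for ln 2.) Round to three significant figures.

93.1 h

k = 0.693 / t½ = 0.693 / 37 = 0.01873 h⁻¹
Between IV bolus doses, concentration decays as C = C₀·e^(−kτ), so C_peak/C_trough = e^(kτ).
τ_max = ln(C_peak/C_trough) / k = ln(67.5/11.8) / 0.01873 = 1.744 / 0.01873 = 93.11 h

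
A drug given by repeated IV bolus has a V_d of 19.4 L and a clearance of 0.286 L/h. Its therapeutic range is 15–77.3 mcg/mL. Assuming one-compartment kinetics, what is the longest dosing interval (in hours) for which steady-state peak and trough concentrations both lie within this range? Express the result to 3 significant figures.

111 h

k = CL / Vd = 0.2860 / 19.40 = 0.01474 h⁻¹
Between IV bolus doses, concentration decays as C = C₀·e^(−kτ), so C_peak/C_trough = e^(kτ).
τ_max = ln(C_peak/C_trough) / k = ln(77.3/15) / 0.01474 = 1.640 / 0.01474 = 111.3 h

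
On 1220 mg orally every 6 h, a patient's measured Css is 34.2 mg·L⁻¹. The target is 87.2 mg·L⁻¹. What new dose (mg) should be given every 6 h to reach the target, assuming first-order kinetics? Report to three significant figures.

For first-order elimination, Css ∝ F·D/(CL·τ); F and CL are unchanged, so Css ∝ D/τ.
D₂ = D₁ × (Css,target / Css,current) = 1220 × 87.2/34.2 = 3111 mg

3110 mg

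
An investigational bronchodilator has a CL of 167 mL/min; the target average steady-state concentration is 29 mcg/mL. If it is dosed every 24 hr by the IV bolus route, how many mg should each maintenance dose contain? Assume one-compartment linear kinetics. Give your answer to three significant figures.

6970 mg

CL = 167 mL/min = 167 × 0.06 = 10.02 L/h
D = CL × Css × τ = 10.02 × 29 × 24 = 6974 mg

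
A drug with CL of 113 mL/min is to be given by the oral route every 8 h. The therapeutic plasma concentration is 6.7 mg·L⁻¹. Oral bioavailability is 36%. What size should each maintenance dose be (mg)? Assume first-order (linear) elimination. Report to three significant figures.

1010 mg

CL = 113 mL/min × 60/1000 = 6.780 L/h
D = CL × Css × τ / F = 6.780 × 6.7 × 8 / 0.36 = 1009 mg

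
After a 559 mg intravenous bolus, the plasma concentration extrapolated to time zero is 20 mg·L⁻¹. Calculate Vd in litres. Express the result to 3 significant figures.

Immediately after an IV bolus, C₀ = Dose / Vd, so Vd = Dose / C₀.
Vd = 559 / 20 = 27.95 L

28.0 L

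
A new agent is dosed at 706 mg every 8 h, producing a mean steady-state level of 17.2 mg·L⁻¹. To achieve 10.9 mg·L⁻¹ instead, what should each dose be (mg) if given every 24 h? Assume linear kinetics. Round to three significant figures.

1340 mg

For first-order elimination, Css ∝ F·D/(CL·τ); F and CL are unchanged, so Css ∝ D/τ.
D₂ = D₁ × (Css,target / Css,current) × (τ₂/τ₁) = 706 × (10.9/17.2) × (24/8) = 1342 mg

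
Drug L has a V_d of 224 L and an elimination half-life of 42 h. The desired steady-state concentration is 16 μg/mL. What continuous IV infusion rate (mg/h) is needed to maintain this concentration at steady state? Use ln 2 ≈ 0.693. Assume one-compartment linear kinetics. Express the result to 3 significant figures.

CL = ln 2 · Vd / t½ = 0.693 × 224.0 / 42 = 3.696 L/h
Infusion rate = CL × Css = 3.696 × 16 = 59.14 mg/h

59.1 mg/h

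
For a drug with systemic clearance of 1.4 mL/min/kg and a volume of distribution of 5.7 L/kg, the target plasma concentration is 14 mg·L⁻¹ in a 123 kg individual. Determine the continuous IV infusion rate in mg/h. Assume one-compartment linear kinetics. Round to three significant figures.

145 mg/h

CL = 1.4 mL/min/kg × 123 kg = 172.2 mL/min = 172.2 × 60/1000 = 10.33 L/h
Maintenance depends on clearance, not Vd — rate in must match rate out.
R₀ = 10.33 × 14 = 144.6 mg/h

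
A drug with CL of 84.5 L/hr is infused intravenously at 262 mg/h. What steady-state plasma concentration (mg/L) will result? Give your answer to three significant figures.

3.10 mg/L

Css = rate / CL = 262 / 84.50 = 3.101 mg/L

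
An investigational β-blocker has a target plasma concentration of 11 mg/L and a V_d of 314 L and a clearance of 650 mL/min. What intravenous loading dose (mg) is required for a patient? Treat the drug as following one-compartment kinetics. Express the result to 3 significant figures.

LD = Vd × C = 314.0 × 11.00 = 3454 mg

3450 mg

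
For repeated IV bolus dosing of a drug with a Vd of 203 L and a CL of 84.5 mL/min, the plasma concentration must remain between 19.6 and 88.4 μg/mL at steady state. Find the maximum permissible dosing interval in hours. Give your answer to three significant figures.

CL = 84.5 mL/min × 60/1000 = 5.070 L/h
k = CL / Vd = 5.070 / 203.0 = 0.02498 h⁻¹
Between IV bolus doses, concentration decays as C = C₀·e^(−kτ), so C_peak/C_trough = e^(kτ).
τ_max = ln(C_peak/C_trough) / k = ln(88.4/19.6) / 0.02498 = 1.506 / 0.02498 = 60.29 h

60.3 h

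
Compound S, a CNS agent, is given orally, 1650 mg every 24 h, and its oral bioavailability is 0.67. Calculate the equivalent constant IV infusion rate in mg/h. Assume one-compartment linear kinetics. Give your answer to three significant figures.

46.1 mg/h

Equivalent systemic input: infusion rate = F·D/τ.
Rate = 0.67 × 1650 / 24 = 46.06 mg/h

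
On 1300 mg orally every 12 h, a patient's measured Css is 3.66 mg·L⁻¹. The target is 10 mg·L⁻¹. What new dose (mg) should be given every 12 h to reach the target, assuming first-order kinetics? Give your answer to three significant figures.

With linear kinetics, Css is proportional to dose rate (D/τ) at fixed clearance.
D₂ = D₁ × (Css,target / Css,current) = 1300 × 10/3.66 = 3552 mg

3550 mg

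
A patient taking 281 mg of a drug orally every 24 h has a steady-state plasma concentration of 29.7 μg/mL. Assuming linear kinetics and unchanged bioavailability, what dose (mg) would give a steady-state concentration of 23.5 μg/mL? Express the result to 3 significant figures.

222 mg

For first-order elimination, Css ∝ F·D/(CL·τ); F and CL are unchanged, so Css ∝ D/τ.
D₂ = D₁ × (Css,target / Css,current) = 281 × 23.5/29.7 = 222.3 mg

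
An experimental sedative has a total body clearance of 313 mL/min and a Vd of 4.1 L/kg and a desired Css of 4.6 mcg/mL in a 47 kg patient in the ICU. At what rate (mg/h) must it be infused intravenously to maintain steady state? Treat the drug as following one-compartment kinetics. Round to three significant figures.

86.4 mg/h

Convert clearance: 313 mL/min × 60 min/h ÷ 1000 mL/L = 18.78 L/h
Rate = CL × Css = 18.78 × 4.6 = 86.39 mg/h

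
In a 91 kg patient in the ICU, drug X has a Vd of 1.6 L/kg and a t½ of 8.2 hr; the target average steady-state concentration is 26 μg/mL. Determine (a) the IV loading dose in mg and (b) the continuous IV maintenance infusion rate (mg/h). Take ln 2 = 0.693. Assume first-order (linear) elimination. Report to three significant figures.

Vd(total) = 91 kg × 1.6 L/kg = 145.6 L
LD = Vd × C = 145.6 × 26 = 3786 mg
CL = 0.693 × Vd / t½ = 0.693 × 145.6 / 8.2 = 12.30 L/h
Infusion rate = CL × Css = 12.30 × 26 = 319.8 mg/h

(a) 3790 mg; (b) 320 mg/h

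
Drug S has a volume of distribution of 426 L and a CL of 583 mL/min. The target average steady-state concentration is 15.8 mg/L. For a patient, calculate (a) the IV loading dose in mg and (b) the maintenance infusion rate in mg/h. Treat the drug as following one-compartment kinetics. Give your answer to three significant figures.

Loading dose = Vd × C = 426.0 × 15.8 = 6731 mg
CL = 583 mL/min = 583 × 0.06 = 34.98 L/h
Infusion rate = 34.98 L/h × 15.8 mg/L = 552.7 mg/h

(a) 6730 mg; (b) 553 mg/h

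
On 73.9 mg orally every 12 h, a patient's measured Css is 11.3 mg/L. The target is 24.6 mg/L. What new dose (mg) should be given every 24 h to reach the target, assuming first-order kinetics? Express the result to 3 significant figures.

With linear kinetics, Css is proportional to dose rate (D/τ) at fixed clearance.
D₂ = D₁ × (Css,target / Css,current) × (τ₂/τ₁) = 73.9 × (24.6/11.3) × (24/12) = 321.8 mg

322 mg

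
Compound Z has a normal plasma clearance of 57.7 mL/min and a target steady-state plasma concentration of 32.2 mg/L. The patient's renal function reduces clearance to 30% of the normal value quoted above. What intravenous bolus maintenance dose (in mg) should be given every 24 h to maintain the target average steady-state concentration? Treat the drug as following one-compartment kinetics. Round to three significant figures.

803 mg

Convert clearance: 57.7 mL/min × 60 min/h ÷ 1000 mL/L = 3.462 L/h
Patient clearance = 0.3 × 3.462 = 1.039 L/h
At steady state, dose per interval replaces the amount cleared in that interval: D/τ = CL·Css.
D = CL × Css × τ = 1.039 × 32.2 × 24 = 802.9 mg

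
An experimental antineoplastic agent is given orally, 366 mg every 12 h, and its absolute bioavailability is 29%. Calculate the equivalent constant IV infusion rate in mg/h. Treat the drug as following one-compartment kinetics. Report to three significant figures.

8.85 mg/h

Equivalent systemic input: infusion rate = F·D/τ.
Rate = 0.29 × 366 / 12 = 8.845 mg/h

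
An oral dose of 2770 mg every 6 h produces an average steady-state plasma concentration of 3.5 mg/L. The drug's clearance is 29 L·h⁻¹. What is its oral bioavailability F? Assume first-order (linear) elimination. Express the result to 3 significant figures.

0.220

F·D/τ = CL·Css at steady state → F = CL·Css·τ / D.
F = 29 × 3.5 × 6 / 2770 = 0.220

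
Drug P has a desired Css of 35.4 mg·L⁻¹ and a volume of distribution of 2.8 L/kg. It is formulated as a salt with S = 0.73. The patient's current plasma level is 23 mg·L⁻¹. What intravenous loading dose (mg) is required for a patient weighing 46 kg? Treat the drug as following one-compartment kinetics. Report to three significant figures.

2190 mg

Vd = 2.8 L/kg × 46 kg = 128.8 L
The loading dose fills Vd to the target concentration.
Concentration deficit ΔC = 35.4 − 23 = 12.40 mg/L
LD = Vd × ΔC / S = 128.8 × 12.40 / 0.73 = 2188 mg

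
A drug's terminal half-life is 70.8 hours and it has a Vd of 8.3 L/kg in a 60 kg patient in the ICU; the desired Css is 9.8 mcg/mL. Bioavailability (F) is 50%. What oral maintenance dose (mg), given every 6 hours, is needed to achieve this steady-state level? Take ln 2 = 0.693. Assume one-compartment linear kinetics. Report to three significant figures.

Total Vd = 8.3 × 60 = 498.0 L
CL = ln 2 · Vd / t½ = 0.693 × 498.0 / 70.8 = 4.874 L/h
D = CL × Css × τ / F = 4.874 × 9.8 × 6 / 0.5 = 573.2 mg

573 mg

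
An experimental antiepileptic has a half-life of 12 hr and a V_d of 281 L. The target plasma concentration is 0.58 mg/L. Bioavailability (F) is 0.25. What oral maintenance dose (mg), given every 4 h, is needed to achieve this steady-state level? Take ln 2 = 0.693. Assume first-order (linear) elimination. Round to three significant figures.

CL = ln 2 · Vd / t½ = 0.693 × 281.0 / 12 = 16.23 L/h
D = CL × Css × τ / F = 16.23 × 0.58 × 4 / 0.25 = 150.6 mg

151 mg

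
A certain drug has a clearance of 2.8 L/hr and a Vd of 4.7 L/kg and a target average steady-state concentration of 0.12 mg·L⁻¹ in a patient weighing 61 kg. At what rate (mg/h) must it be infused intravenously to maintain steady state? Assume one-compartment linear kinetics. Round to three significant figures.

0.336 mg/h

R₀ = 2.800 × 0.12 = 0.3360 mg/h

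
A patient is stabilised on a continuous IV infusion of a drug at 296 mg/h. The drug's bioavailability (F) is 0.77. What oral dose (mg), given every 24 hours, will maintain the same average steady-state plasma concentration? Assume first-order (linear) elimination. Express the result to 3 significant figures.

To maintain the same Css, the systemic dosing rate must be unchanged: F·D/τ = infusion rate.
D = rate × τ / F = 296 × 24 / 0.77 = 9226 mg

9230 mg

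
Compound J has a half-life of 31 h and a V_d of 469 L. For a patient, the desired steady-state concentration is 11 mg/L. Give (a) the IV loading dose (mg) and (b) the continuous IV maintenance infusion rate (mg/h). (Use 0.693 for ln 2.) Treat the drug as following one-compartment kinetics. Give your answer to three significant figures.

(a) 5160 mg; (b) 115 mg/h

LD = Vd × C = 469.0 × 11 = 5159 mg
CL = 0.693 × Vd / t½ = 0.693 × 469.0 / 31 = 10.48 L/h
Infusion rate = CL × Css = 10.48 × 11 = 115.3 mg/h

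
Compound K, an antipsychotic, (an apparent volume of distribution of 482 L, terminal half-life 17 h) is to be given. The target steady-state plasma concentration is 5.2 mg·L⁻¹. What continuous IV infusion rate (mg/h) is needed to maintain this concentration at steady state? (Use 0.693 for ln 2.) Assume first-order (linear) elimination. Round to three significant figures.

CL = 0.693 × Vd / t½ = 0.693 × 482.0 / 17 = 19.65 L/h
Infusion rate = CL × Css = 19.65 × 5.2 = 102.2 mg/h

102 mg/h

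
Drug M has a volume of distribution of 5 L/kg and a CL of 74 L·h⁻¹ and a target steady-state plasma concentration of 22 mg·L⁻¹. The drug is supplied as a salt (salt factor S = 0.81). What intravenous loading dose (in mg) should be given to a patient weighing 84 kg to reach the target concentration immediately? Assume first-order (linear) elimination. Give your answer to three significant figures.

11400 mg

Vd(total) = 84 kg × 5 L/kg = 420.0 L
LD = Vd × C / S = 420.0 × 22.00 / 0.81 = 11410 mg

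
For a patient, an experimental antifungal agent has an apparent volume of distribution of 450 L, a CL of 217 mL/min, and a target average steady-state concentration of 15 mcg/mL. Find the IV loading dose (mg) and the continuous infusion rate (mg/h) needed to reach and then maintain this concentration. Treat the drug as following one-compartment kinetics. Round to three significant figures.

Loading: fill Vd to C_target → 450.0 L × 15 mg/L = 6750 mg
CL = 217 mL/min × 60/1000 = 13.02 L/h
Infusion rate = 13.02 L/h × 15 mg/L = 195.3 mg/h

(a) 6750 mg; (b) 195 mg/h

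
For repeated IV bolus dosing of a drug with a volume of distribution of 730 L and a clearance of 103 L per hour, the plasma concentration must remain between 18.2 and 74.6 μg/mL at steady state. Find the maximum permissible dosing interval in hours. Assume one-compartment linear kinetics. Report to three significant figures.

k = CL / Vd = 103.0 / 730.0 = 0.1411 h⁻¹
Between IV bolus doses, concentration decays as C = C₀·e^(−kτ), so C_peak/C_trough = e^(kτ).
τ_max = ln(C_peak/C_trough) / k = ln(74.6/18.2) / 0.1411 = 1.411 / 0.1411 = 10.00 h

10.0 h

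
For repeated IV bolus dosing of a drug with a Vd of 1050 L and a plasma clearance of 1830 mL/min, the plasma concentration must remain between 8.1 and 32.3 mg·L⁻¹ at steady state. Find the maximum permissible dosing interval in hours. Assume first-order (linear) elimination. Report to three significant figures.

CL = 1830 mL/min = 1830 × 0.06 = 109.8 L/h
k = CL / Vd = 109.8 / 1050 = 0.1046 h⁻¹
Between IV bolus doses, concentration decays as C = C₀·e^(−kτ), so C_peak/C_trough = e^(kτ).
τ_max = ln(C_peak/C_trough) / k = ln(32.3/8.1) / 0.1046 = 1.383 / 0.1046 = 13.22 h

13.2 h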